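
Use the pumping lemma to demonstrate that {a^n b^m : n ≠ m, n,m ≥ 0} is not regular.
Assume for contradiction that L is regular, and let p ≥ 1 be the pumping length given by the pumping lemma.
Choose s = a^p b^(p + p!). Then s ∈ L because p ≠ p + p! (as p! ≥ 1), and |s| ≥ p.
By the pumping lemma, s = xyz for some x, y, z with |xy| ≤ p, |y| ≥ 1, and xy^i z ∈ L for every i ≥ 0.
Since |xy| ≤ p and the first p symbols of s are all a's, y = a^k for some k with 1 ≤ k ≤ p.
For every i ≥ 0, xy^i z = a^(p + (i − 1)k) b^(p + p!).

Because 1 ≤ k ≤ p, k divides p!. Let t = p!/k (a positive integer) and take i = t + 1.
Then the number of a's is p + tk = p + p!, which equals the number of b's.
So xy^(t+1) z = a^(p + p!) b^(p + p!) has equally many a's and b's and is NOT in L.

This contradicts the pumping lemma, which requires xy^i z ∈ L for all i ≥ 0.
Hence L = {a^n b^m : n ≠ m, n,m ≥ 0} is not regular. ∎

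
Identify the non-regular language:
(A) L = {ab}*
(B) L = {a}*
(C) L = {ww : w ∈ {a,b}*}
(C) {ww : w ∈ {a,b}*}

(C) L = {ww : w ∈ {a,b}*} is NOT regular.

The pumping lemma can be used to prove this:
After pumping, the two halves no longer match

The other languages are regular because they can be recognized by finite automata.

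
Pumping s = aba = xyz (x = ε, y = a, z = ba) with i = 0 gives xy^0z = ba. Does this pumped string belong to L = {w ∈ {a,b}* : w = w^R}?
No

xy⁰z = ε · ε · ba = ba.
ba reversed is ab ≠ ba, so it is not a palindrome and is not in L.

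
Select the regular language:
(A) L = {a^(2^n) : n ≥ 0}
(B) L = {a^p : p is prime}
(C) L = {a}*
(C) {a}*

(C) L = {a}* is regular.

This can be recognized by a finite automaton (DFA/NFA).
Regular expressions like {a}* define regular languages.

The other choices are not regular:
- {a^(2^n) : n ≥ 0}: After pumping, length is no longer a power of 2
- {a^p : p is prime}: After pumping, the length becomes composite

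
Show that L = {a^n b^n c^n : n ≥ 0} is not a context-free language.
Assume for contradiction that L is context-free, and let p ≥ 1 be the pumping length given by the pumping lemma for CFLs.
Choose s = a^p b^p c^p. Then s ∈ L and |s| = 3p ≥ p.
By the CFL pumping lemma, s = uvxyz for some u, v, x, y, z with |vxy| ≤ p, |vy| ≥ 1, and uv^i xy^i z ∈ L for every i ≥ 0.

Because |vxy| ≤ p, the window vxy cannot contain both an a and a c: any substring of s containing both must include the entire block b^p plus at least one a and one c, so it has length ≥ p + 2 > p.
Hence at least one of the letters a, c does not occur in vy at all.

Take i = 0: the string uxz is obtained from s by deleting |vy| ≥ 1 symbols, so |uxz| = 3p − |vy| < 3p.
But the letter (a or c) that does not occur in vy still occurs exactly p times in uxz. Every string of L with exactly p copies of some letter is a^p b^p c^p, of length 3p. Since |uxz| < 3p, uxz ∉ L.

This contradicts the CFL pumping lemma, which requires uv^i xy^i z ∈ L for all i ≥ 0.
Hence L = {a^n b^n c^n : n ≥ 0} is not context-free. ∎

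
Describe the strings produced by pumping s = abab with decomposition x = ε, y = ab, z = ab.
{xy^i z : i ≥ 0} = {(ab)^(i+1) : i ≥ 0} = {ab, abab, ababab, ...}

With x = ε, y = ab, z = ab: Pumping 'ab' gives strings of alternating a's and b's.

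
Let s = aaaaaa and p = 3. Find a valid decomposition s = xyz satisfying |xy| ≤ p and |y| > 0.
x = '', y = 'aa', z = 'aaaa'

For s = aaaaaa and p = 3, one valid decomposition is:
- x = '' (length 0)
- y = 'aa' (length 2)
- z = 'aaaa' (length 4)

Verification:
- xyz = '' + 'aa' + 'aaaa' = aaaaaa ✓
- |xy| = 2 ≤ 3 ✓
- |y| = 2 > 0 ✓

All pumping lemma constraints are satisfied.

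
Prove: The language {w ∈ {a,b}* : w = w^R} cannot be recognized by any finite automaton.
Assume for contradiction that L is regular, and let p ≥ 1 be the pumping length given by the pumping lemma.
Choose s = a^p b a^p. Then s ∈ L (it reads the same in both directions) and |s| = 2p + 1 ≥ p.
By the pumping lemma, s = xyz for some x, y, z with |xy| ≤ p, |y| ≥ 1, and xy^i z ∈ L for every i ≥ 0.
Since |xy| ≤ p and the first p symbols of s are all a's, y = a^k for some k with 1 ≤ k ≤ p.

Take i = 2: xy²z = a^(p + k) b a^p.
Its reversal is a^p b a^(p + k). These differ because the block of a's before the unique b has length p + k in one and p in the other, and p + k ≠ p since k ≥ 1. So xy²z is not a palindrome, i.e. xy²z ∉ L.

This contradicts the pumping lemma, which requires xy^i z ∈ L for all i ≥ 0.
Hence L = {w ∈ {a,b}* : w = w^R} is not regular. ∎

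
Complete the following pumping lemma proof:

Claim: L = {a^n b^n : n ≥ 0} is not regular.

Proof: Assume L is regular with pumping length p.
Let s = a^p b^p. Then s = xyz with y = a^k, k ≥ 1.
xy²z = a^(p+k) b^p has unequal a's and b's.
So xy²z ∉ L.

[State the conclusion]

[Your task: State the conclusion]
This contradicts the pumping lemma for regular languages,
which guarantees xy^i z ∈ L for all i ≥ 0.

Since our assumption that L is regular leads to a contradiction,
we conclude that L = {a^n b^n : n ≥ 0} is NOT regular. ∎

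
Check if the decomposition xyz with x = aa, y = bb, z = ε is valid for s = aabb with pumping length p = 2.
Violated: |xy| ≤ p

The decomposition x = aa, y = bb, z = ε for s = aabb with p = 2
violates the constraint: |xy| ≤ p

|xy| = |aabb| = 4 > 2 = p. The decomposition puts too many characters in xy.

Pumping lemma constraints:
1. xyz = s (decomposition is valid)
2. |xy| ≤ p
3. |y| > 0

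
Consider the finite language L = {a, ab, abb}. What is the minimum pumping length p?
p = 4

For a finite language L, the pumping lemma holds vacuously if p > max|s| for s ∈ L.

The longest string in L = {a, ab, abb} has length 3.
If p = 4, then no string s ∈ L has |s| ≥ p, so the condition is vacuously true.

The minimum pumping length is p = 4.

Why no smaller p works: for any p ≤ 3, the longest string s ∈ L has |s| = 3 ≥ p, so it would
have to be pumpable; but pumping up (i = 2, 3, ...) produces ever longer strings, which cannot all lie in the
finite language L. So the pumping property fails for every p ≤ 3.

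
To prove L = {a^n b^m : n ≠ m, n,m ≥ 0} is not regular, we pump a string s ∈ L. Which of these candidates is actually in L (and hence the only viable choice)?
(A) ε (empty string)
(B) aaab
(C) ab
(B) aaab

The pumping lemma is applied to a string s that lies in L, so first check membership of each option:
- (A) ε = a^0 b^0 has n = m = 0, so it is not in L ✗
- (B) aaab = a^3 b^1 with 3 ≠ 1, so it is in L ✓
- (C) ab = a^1 b^1 has n = m = 1, so it is not in L ✗

Only (B) aaab is in L, so it is the only candidate that could play the role of s.
(In a complete proof one picks s in terms of the pumping length p so that |s| ≥ p is guaranteed; a fixed string like aaab illustrates the shape of such an s.)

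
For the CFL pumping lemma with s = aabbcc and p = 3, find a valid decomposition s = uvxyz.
u='aa', v='b', x='b', y='c', z='c'

For s = aabbcc with pumping length p = 3:

One valid decomposition:
- u = 'aa'
- v = 'b'
- x = 'b'
- y = 'c'
- z = 'c'

Verification:
- uvxyz = 'aa' + 'b' + 'b' + 'c' + 'c' = aabbcc ✓
- |vxy| = |'bbc'| = 3 ≤ 3 ✓
- |vy| = |'bc'| = 2 > 0 ✓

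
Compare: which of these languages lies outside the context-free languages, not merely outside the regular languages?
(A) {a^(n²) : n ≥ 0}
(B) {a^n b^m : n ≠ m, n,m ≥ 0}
(A) {a^(n²) : n ≥ 0}

(A) {a^(n²) : n ≥ 0} requires the CFL pumping lemma.

- {a^n b^m : n ≠ m, n,m ≥ 0} is context-free (but not regular)
  • Can be shown non-regular with the regular pumping lemma
  • After pumping a's, we can make n = m

- {a^(n²) : n ≥ 0} is NOT context-free
  • Requires the CFL pumping lemma to prove
  • Gaps between squares grow unboundedly

The CFL pumping lemma is "stronger" in that it can prove non-membership
in the larger class of context-free languages.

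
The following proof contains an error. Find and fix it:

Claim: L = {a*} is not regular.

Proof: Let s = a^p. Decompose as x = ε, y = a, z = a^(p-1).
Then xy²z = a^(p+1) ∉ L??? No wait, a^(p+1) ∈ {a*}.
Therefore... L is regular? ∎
Error: The proof attempts to show a*  is not regular, but a* IS regular!

Correction: a* is a regular language (recognized by a simple DFA with one accepting state and self-loop on 'a'). The pumping lemma can only prove non-regularity, not regularity. For regular languages, pumping always works.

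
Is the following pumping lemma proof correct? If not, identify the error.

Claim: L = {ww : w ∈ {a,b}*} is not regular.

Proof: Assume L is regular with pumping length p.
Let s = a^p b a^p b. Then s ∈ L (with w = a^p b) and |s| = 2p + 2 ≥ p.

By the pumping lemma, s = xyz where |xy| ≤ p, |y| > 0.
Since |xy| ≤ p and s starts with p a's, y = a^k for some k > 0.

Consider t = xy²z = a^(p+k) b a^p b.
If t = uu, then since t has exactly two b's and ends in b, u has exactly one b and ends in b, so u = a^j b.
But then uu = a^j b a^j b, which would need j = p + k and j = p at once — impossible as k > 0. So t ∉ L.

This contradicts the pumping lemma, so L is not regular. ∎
The proof is correct.

This proof is valid because:
1. s = a^p b a^p b is in L and is chosen in terms of p, so |s| ≥ p holds for every p
2. The decomposition analysis is correct: |xy| ≤ p forces y to lie inside the leading a's
3. The contradiction is valid: the argument shows a^(p+k) b a^p b cannot be split into two equal halves
4. The conclusion follows logically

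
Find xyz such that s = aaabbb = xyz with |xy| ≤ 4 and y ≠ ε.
x = 'a', y = 'aab', z = 'bb'

For s = aaabbb and p = 4, one valid decomposition is:
- x = 'a' (length 1)
- y = 'aab' (length 3)
- z = 'bb' (length 2)

Verification:
- xyz = 'a' + 'aab' + 'bb' = aaabbb ✓
- |xy| = 4 ≤ 4 ✓
- |y| = 3 > 0 ✓

All pumping lemma constraints are satisfied.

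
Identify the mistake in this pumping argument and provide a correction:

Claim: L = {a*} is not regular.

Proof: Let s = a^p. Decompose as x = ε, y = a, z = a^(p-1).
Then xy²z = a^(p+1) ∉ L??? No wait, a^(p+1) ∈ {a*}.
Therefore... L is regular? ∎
Error: The proof attempts to show a*  is not regular, but a* IS regular!

Correction: a* is a regular language (recognized by a simple DFA with one accepting state and self-loop on 'a'). The pumping lemma can only prove non-regularity, not regularity. For regular languages, pumping always works.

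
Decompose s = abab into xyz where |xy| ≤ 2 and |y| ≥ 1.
x = '', y = 'ab', z = 'ab'

For s = abab and p = 2, one valid decomposition is:
- x = '' (length 0)
- y = 'ab' (length 2)
- z = 'ab' (length 2)

Verification:
- xyz = '' + 'ab' + 'ab' = abab ✓
- |xy| = 2 ≤ 2 ✓
- |y| = 2 > 0 ✓

All pumping lemma constraints are satisfied.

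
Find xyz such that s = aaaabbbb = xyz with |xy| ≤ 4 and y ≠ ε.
x = 'aa', y = 'a', z = 'abbbb'

For s = aaaabbbb and p = 4, one valid decomposition is:
- x = 'aa' (length 2)
- y = 'a' (length 1)
- z = 'abbbb' (length 5)

Verification:
- xyz = 'aa' + 'a' + 'abbbb' = aaaabbbb ✓
- |xy| = 3 ≤ 4 ✓
- |y| = 1 > 0 ✓

All pumping lemma constraints are satisfied.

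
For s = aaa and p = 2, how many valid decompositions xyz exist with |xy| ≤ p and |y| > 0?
3

For s = 'aaa' with pumping length p = 2:

Constraints: |xy| ≤ 2, |y| > 0

Valid decompositions (|xy| ≤ p, |y| ≥ 1):
  • x='', y='a', z='aa'
  • x='a', y='a', z='a'
  • x='', y='aa', z='a'

Total count: 3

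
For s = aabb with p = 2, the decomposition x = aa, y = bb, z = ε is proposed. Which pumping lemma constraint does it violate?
Violated: |xy| ≤ p

The decomposition x = aa, y = bb, z = ε for s = aabb with p = 2
violates the constraint: |xy| ≤ p

|xy| = |aabb| = 4 > 2 = p. The decomposition puts too many characters in xy.

Pumping lemma constraints:
1. xyz = s (decomposition is valid)
2. |xy| ≤ p
3. |y| > 0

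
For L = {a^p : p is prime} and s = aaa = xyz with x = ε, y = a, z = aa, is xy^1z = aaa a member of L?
Yes

xy¹z = ε · a · aa = aaa.
aaa has length 3, which is prime, so it is in L.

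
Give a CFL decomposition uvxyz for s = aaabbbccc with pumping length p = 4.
u='aa', v='a', x='bb', y='b', z='ccc'

For s = aaabbbccc with pumping length p = 4:

One valid decomposition:
- u = 'aa'
- v = 'a'
- x = 'bb'
- y = 'b'
- z = 'ccc'

Verification:
- uvxyz = 'aa' + 'a' + 'bb' + 'b' + 'ccc' = aaabbbccc ✓
- |vxy| = |'abbb'| = 4 ≤ 4 ✓
- |vy| = |'ab'| = 2 > 0 ✓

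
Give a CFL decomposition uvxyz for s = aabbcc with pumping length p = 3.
u='aa', v='b', x='b', y='c', z='c'

For s = aabbcc with pumping length p = 3:

One valid decomposition:
- u = 'aa'
- v = 'b'
- x = 'b'
- y = 'c'
- z = 'c'

Verification:
- uvxyz = 'aa' + 'b' + 'b' + 'c' + 'c' = aabbcc ✓
- |vxy| = |'bbc'| = 3 ≤ 3 ✓
- |vy| = |'bc'| = 2 > 0 ✓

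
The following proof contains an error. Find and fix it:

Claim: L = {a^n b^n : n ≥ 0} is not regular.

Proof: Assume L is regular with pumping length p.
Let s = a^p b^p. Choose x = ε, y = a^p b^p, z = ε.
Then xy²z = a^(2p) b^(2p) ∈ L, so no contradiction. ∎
Error: The decomposition violates |xy| ≤ p. With y = a^p b^p, |xy| = |y| = 2p > p. (The proof also miscomputes xy²z, which would be a^p b^p a^p b^p rather than a^(2p) b^(2p), and it wrongly treats one harmless decomposition as settling the matter — the prover does not get to choose the decomposition.)

Correction: The pumping lemma requires |xy| ≤ p, and the argument must handle every decomposition satisfying |xy| ≤ p, |y| ≥ 1. Since s starts with p a's, any such y consists only of a's, say y = a^k with k ≥ 1. Then xy²z = a^(p+k) b^p has unequal numbers of a's and b's, so xy²z ∉ L — the required contradiction.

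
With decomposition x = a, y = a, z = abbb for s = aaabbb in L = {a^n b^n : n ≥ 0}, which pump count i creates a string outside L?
i = 0

xy⁰z = a · ε · abbb = aabbb; aabbb has 2 a's and 3 b's; 2 ≠ 3, so it is not in L.
(Other choices also work, e.g. i = 2, 3; only i = 1 is guaranteed to stay in L since xy¹z = s.)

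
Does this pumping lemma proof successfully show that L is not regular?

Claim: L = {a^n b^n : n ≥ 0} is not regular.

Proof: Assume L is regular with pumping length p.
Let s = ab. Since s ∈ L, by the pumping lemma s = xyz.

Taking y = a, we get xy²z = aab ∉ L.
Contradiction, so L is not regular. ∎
The proof is INCORRECT.

Error: The string s = ab may be shorter than p.
The pumping lemma only applies to strings with |s| ≥ p, and p is not under our control.
We must choose s in terms of p, e.g. s = a^p b^p, to ensure |s| ≥ p.
(The proof also fixes one particular y; a valid argument must handle every decomposition with |xy| ≤ p and |y| ≥ 1 — for s = a^p b^p this forces y = a^k, and then xy²z = a^(p+k) b^p ∉ L.)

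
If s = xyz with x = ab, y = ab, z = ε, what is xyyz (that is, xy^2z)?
ababab

Given x = 'ab', y = 'ab', z = '' and i = 2:

xy^2z = x + y·y·...·y (2 times) + z
       = 'ab' + 'ab'^2 + ''
       = 'ab' + 'abab' + ''
       = 'ababab'

The pumped string is 'ababab' with length 6.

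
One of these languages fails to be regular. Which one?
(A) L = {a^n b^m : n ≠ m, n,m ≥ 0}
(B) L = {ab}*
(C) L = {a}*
(A) {a^n b^m : n ≠ m, n,m ≥ 0}

(A) L = {a^n b^m : n ≠ m, n,m ≥ 0} is NOT regular.

The pumping lemma can be used to prove this:
After pumping a's, we can make n = m

The other languages are regular because they can be recognized by finite automata.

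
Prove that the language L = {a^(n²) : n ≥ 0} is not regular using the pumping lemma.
Assume for contradiction that L is regular, and let p ≥ 1 be the pumping length given by the pumping lemma.
Choose s = a^(p²). Then s ∈ L and |s| = p² ≥ p.
By the pumping lemma, s = xyz for some x, y, z with |xy| ≤ p, |y| ≥ 1, and xy^i z ∈ L for every i ≥ 0.
Here y = a^k for some k with 1 ≤ k ≤ |xy| ≤ p.

Take i = 2: |xy²z| = p² + k.
Now p² < p² + k ≤ p² + p < p² + 2p + 1 = (p + 1)².
So |xy²z| lies strictly between the consecutive squares p² and (p + 1)², hence is not a perfect square, and xy²z ∉ L.

This contradicts the pumping lemma, which requires xy^i z ∈ L for all i ≥ 0.
Hence L = {a^(n²) : n ≥ 0} is not regular. ∎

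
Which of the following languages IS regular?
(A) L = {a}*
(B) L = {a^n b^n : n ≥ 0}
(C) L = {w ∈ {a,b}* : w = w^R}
(A) {a}*

(A) L = {a}* is regular.

This can be recognized by a finite automaton (DFA/NFA).
Regular expressions like {a}* define regular languages.

The other choices are not regular:
- {w ∈ {a,b}* : w = w^R}: After pumping, the string is no longer symmetric
- {a^n b^n : n ≥ 0}: After pumping, the number of a's and b's become unequal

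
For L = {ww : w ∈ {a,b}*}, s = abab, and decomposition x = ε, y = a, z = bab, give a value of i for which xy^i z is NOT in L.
i = 0

xy⁰z = ε · ε · bab = bab; bab has odd length 3, so it cannot be written as ww and is not in L.
(Other choices also work, e.g. i = 2, 3; only i = 1 is guaranteed to stay in L since xy¹z = s.)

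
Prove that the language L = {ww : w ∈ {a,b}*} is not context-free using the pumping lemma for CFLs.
Assume for contradiction that L is context-free, and let p ≥ 1 be the pumping length given by the pumping lemma for CFLs.
Choose s = a^p b^p a^p b^p. Then s ∈ L (take w = a^p b^p) and |s| = 4p ≥ p.
By the CFL pumping lemma, s = uvxyz for some u, v, x, y, z with |vxy| ≤ p, |vy| ≥ 1, and uv^i xy^i z ∈ L for every i ≥ 0.

Write s as four blocks A₁ B₁ A₂ B₂ with A₁ = A₂ = a^p and B₁ = B₂ = b^p. Since |vxy| ≤ p, the window vxy lies inside at most two adjacent blocks. Take i = 0 and let t = uxz, so |t| = 4p − |vy| with 1 ≤ |vy| ≤ p. If |t| is odd, t ∉ L immediately, so assume |vy| is even (hence |vy| ≥ 2) and |t|/2 = 2p − |vy|/2, which satisfies p ≤ |t|/2 ≤ 2p − 1.

Case 1 (vxy inside A₁B₁): t = a^(p−j) b^(p−l) a^p b^p with j + l = |vy|. The second half of t has length < 2p, so it is a suffix of the trailing a^p b^p and ends in b; the first half is a^(p−j) b^(p−l) a^((j+l)/2), which ends in a because (j+l)/2 ≥ 1. The halves differ, so t ∉ L.

Case 2 (vxy inside B₁A₂, straddling the middle): t = a^p b^(p−j) a^(p−l) b^p with j + l = |vy|. If t = ww, then w is a prefix of t of length ≥ p, so w begins with a^p; and w is a suffix of t of length ≥ p, so w ends with b^p. That forces |w| ≥ 2p, contradicting |w| = |t|/2 ≤ 2p − 1. So t ∉ L.

Case 3 (vxy inside A₂B₂): t = a^p b^p a^(p−j) b^(p−l) with j + l = |vy|. The first half of t is a prefix of a^p b^p, so it begins with a; the second half is b^((j+l)/2) a^(p−j) b^(p−l), which begins with b. The halves differ, so t ∉ L.

In every case uv⁰xy⁰z = uxz ∉ L.

This contradicts the CFL pumping lemma, which requires uv^i xy^i z ∈ L for all i ≥ 0.
Hence L = {ww : w ∈ {a,b}*} is not context-free. ∎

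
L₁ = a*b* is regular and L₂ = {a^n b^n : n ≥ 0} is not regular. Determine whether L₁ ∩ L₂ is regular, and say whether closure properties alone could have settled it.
No — L₁ ∩ L₂ is not regular.

Every string a^n b^n already lies in a*b*, so L₁ ∩ L₂ = {a^n b^n : n ≥ 0} = L₂ itself, which is the standard non-regular language (pump s = a^p b^p).

Note that the bare facts "L₁ regular, L₂ non-regular" do not settle the question by themselves: the closure of regular languages under ∪, ∩, complement and difference applies only when BOTH operands are regular. With a non-regular operand the result can come out regular or non-regular depending on the specific languages, so one has to work out L₁ ∩ L₂ for this particular pair, as above.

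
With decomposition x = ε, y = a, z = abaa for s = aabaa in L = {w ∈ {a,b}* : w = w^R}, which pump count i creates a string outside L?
i = 0

xy⁰z = ε · ε · abaa = abaa; abaa reversed is aaba ≠ abaa, so it is not a palindrome and is not in L.
(Other choices also work, e.g. i = 2, 3; only i = 1 is guaranteed to stay in L since xy¹z = s.)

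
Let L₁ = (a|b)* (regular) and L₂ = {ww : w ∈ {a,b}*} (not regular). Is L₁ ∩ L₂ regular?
No — L₁ ∩ L₂ is not regular.

(a|b)* is all strings over {a,b}, so L₁ ∩ L₂ = {ww : w ∈ {a,b}*} = L₂ itself, which is not regular (pump s = a^p b a^p b).

Note that the bare facts "L₁ regular, L₂ non-regular" do not settle the question by themselves: the closure of regular languages under ∪, ∩, complement and difference applies only when BOTH operands are regular. With a non-regular operand the result can come out regular or non-regular depending on the specific languages, so one has to work out L₁ ∩ L₂ for this particular pair, as above.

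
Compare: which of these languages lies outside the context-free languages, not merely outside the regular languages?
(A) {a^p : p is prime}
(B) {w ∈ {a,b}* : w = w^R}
(A) {a^p : p is prime}

(A) {a^p : p is prime} requires the CFL pumping lemma.

- {w ∈ {a,b}* : w = w^R} is context-free (but not regular)
  • Can be shown non-regular with the regular pumping lemma
  • After pumping, the string is no longer symmetric

- {a^p : p is prime} is NOT context-free
  • Requires the CFL pumping lemma to prove
  • The CFL pumping lemma also fails because prime gaps are unbounded

The CFL pumping lemma is "stronger" in that it can prove non-membership
in the larger class of context-free languages.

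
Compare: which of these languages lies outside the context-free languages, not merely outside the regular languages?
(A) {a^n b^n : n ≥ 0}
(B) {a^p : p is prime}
(B) {a^p : p is prime}

(B) {a^p : p is prime} requires the CFL pumping lemma.

- {a^n b^n : n ≥ 0} is context-free (but not regular)
  • Can be shown non-regular with the regular pumping lemma
  • After pumping, the number of a's and b's become unequal

- {a^p : p is prime} is NOT context-free
  • Requires the CFL pumping lemma to prove
  • The CFL pumping lemma also fails because prime gaps are unbounded

The CFL pumping lemma is "stronger" in that it can prove non-membership
in the larger class of context-free languages.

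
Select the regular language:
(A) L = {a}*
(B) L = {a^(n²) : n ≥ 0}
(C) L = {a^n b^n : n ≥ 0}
(A) {a}*

(A) L = {a}* is regular.

This can be recognized by a finite automaton (DFA/NFA).
Regular expressions like {a}* define regular languages.

The other choices are not regular:
- {a^(n²) : n ≥ 0}: After pumping, length is no longer a perfect square
- {a^n b^n : n ≥ 0}: After pumping, the number of a's and b's become unequal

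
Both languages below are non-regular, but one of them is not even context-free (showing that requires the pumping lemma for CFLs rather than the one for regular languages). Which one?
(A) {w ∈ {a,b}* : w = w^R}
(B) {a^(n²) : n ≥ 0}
(B) {a^(n²) : n ≥ 0}

(B) {a^(n²) : n ≥ 0} requires the CFL pumping lemma.

- {w ∈ {a,b}* : w = w^R} is context-free (but not regular)
  • Can be shown non-regular with the regular pumping lemma
  • After pumping, the string is no longer symmetric

- {a^(n²) : n ≥ 0} is NOT context-free
  • Requires the CFL pumping lemma to prove
  • Gaps between squares grow unboundedly

The CFL pumping lemma is "stronger" in that it can prove non-membership
in the larger class of context-free languages.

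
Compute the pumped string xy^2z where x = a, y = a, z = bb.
aaabb

Given x = 'a', y = 'a', z = 'bb' and i = 2:

xy^2z = x + y·y·...·y (2 times) + z
       = 'a' + 'a'^2 + 'bb'
       = 'a' + 'aa' + 'bb'
       = 'aaabb'

The pumped string is 'aaabb' with length 5.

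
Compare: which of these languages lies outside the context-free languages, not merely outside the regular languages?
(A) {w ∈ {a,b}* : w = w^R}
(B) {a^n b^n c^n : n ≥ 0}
(B) {a^n b^n c^n : n ≥ 0}

(B) {a^n b^n c^n : n ≥ 0} requires the CFL pumping lemma.

- {w ∈ {a,b}* : w = w^R} is context-free (but not regular)
  • Can be shown non-regular with the regular pumping lemma
  • After pumping, the string is no longer symmetric

- {a^n b^n c^n : n ≥ 0} is NOT context-free
  • Requires the CFL pumping lemma to prove
  • Cannot maintain three equal counts simultaneously

The CFL pumping lemma is "stronger" in that it can prove non-membership
in the larger class of context-free languages.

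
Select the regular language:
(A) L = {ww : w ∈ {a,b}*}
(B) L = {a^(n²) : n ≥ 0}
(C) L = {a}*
(C) {a}*

(C) L = {a}* is regular.

This can be recognized by a finite automaton (DFA/NFA).
Regular expressions like {a}* define regular languages.

The other choices are not regular:
- {a^(n²) : n ≥ 0}: After pumping, length is no longer a perfect square
- {ww : w ∈ {a,b}*}: After pumping, the two halves no longer match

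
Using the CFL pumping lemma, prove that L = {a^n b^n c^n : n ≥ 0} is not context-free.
Assume for contradiction that L is context-free, and let p ≥ 1 be the pumping length given by the pumping lemma for CFLs.
Choose s = a^p b^p c^p. Then s ∈ L and |s| = 3p ≥ p.
By the CFL pumping lemma, s = uvxyz for some u, v, x, y, z with |vxy| ≤ p, |vy| ≥ 1, and uv^i xy^i z ∈ L for every i ≥ 0.

Because |vxy| ≤ p, the window vxy cannot contain both an a and a c: any substring of s containing both must include the entire block b^p plus at least one a and one c, so it has length ≥ p + 2 > p.
Hence at least one of the letters a, c does not occur in vy at all.

Take i = 0: the string uxz is obtained from s by deleting |vy| ≥ 1 symbols, so |uxz| = 3p − |vy| < 3p.
But the letter (a or c) that does not occur in vy still occurs exactly p times in uxz. Every string of L with exactly p copies of some letter is a^p b^p c^p, of length 3p. Since |uxz| < 3p, uxz ∉ L.

This contradicts the CFL pumping lemma, which requires uv^i xy^i z ∈ L for all i ≥ 0.
Hence L = {a^n b^n c^n : n ≥ 0} is not context-free. ∎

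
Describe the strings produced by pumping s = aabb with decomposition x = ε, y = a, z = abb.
{xy^i z : i ≥ 0} = {a^(i+1) b^2 : i ≥ 0} = {abb, aabb, aaabb, ...}

With x = ε, y = a, z = abb: Starting with aabb and pumping the first 'a' (z = abb keeps the second 'a'), we get strings with i+1 a's followed by 2 b's for i = 0, 1, 2, ...; note bb is not produced because z always contributes one a.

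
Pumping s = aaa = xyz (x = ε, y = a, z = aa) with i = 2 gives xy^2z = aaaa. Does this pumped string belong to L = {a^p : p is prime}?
No

xy²z = ε · aa · aa = aaaa.
aaaa has length 4 = 2 × 2, which is not prime, so it is not in L.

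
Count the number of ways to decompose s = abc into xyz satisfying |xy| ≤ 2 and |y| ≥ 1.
3

For s = 'abc' with pumping length p = 2:

Constraints: |xy| ≤ 2, |y| > 0

Valid decompositions (|xy| ≤ p, |y| ≥ 1):
  • x='', y='a', z='bc'
  • x='a', y='b', z='c'
  • x='', y='ab', z='c'

Total count: 3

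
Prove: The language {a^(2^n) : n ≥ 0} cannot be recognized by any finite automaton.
Assume for contradiction that L is regular, and let p ≥ 1 be the pumping length given by the pumping lemma.
Choose s = a^(2^p). Then s ∈ L and |s| = 2^p ≥ p.
By the pumping lemma, s = xyz for some x, y, z with |xy| ≤ p, |y| ≥ 1, and xy^i z ∈ L for every i ≥ 0.
Here y = a^k for some k with 1 ≤ k ≤ |xy| ≤ p, and p < 2^p.

Take i = 2: |xy²z| = 2^p + k.
Now 2^p < 2^p + k ≤ 2^p + p < 2^p + 2^p = 2^(p+1).
So |xy²z| lies strictly between the consecutive powers of two 2^p and 2^(p+1), hence is not a power of 2, and xy²z ∉ L.

This contradicts the pumping lemma, which requires xy^i z ∈ L for all i ≥ 0.
Hence L = {a^(2^n) : n ≥ 0} is not regular. ∎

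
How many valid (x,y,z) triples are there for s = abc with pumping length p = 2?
3

For s = 'abc' with pumping length p = 2:

Constraints: |xy| ≤ 2, |y| > 0

Valid decompositions (|xy| ≤ p, |y| ≥ 1):
  • x='', y='a', z='bc'
  • x='a', y='b', z='c'
  • x='', y='ab', z='c'

Total count: 3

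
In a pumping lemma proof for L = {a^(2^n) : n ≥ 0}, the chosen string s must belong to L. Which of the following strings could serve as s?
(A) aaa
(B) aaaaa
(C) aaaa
(C) aaaa

The pumping lemma is applied to a string s that lies in L, so first check membership of each option:
- (A) aaa has length 3, strictly between 2^1 = 2 and 2^2 = 4, so it is not in L ✗
- (B) aaaaa has length 5, strictly between 2^2 = 4 and 2^3 = 8, so it is not in L ✗
- (C) aaaa has length 4 = 2^2, so it is in L ✓

Only (C) aaaa is in L, so it is the only candidate that could play the role of s.
(In a complete proof one picks s in terms of the pumping length p so that |s| ≥ p is guaranteed; a fixed string like aaaa illustrates the shape of such an s.)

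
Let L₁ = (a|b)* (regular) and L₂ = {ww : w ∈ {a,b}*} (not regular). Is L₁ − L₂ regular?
No — L₁ − L₂ is not regular.

L₁ − L₂ is the complement of {ww} within {a,b}*. If it were regular, its complement {ww} would be regular as well (regular languages are closed under complement) — contradiction. So L₁ − L₂ is not regular.

Note that the bare facts "L₁ regular, L₂ non-regular" do not settle the question by themselves: the closure of regular languages under ∪, ∩, complement and difference applies only when BOTH operands are regular. With a non-regular operand the result can come out regular or non-regular depending on the specific languages, so one has to work out L₁ − L₂ for this particular pair, as above.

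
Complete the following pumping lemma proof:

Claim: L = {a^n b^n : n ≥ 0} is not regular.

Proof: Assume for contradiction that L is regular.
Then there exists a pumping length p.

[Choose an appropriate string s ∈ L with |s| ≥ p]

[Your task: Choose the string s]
s = a^p b^p

This string is in L (has equal a's and b's) and has length 2p ≥ p.
Any decomposition xyz with |xy| ≤ p means y consists only of a's,
so pumping will unbalance the counts.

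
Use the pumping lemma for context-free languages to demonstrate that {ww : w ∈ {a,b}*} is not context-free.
Assume for contradiction that L is context-free, and let p ≥ 1 be the pumping length given by the pumping lemma for CFLs.
Choose s = a^p b^p a^p b^p. Then s ∈ L (take w = a^p b^p) and |s| = 4p ≥ p.
By the CFL pumping lemma, s = uvxyz for some u, v, x, y, z with |vxy| ≤ p, |vy| ≥ 1, and uv^i xy^i z ∈ L for every i ≥ 0.

Write s as four blocks A₁ B₁ A₂ B₂ with A₁ = A₂ = a^p and B₁ = B₂ = b^p. Since |vxy| ≤ p, the window vxy lies inside at most two adjacent blocks. Take i = 0 and let t = uxz, so |t| = 4p − |vy| with 1 ≤ |vy| ≤ p. If |t| is odd, t ∉ L immediately, so assume |vy| is even (hence |vy| ≥ 2) and |t|/2 = 2p − |vy|/2, which satisfies p ≤ |t|/2 ≤ 2p − 1.

Case 1 (vxy inside A₁B₁): t = a^(p−j) b^(p−l) a^p b^p with j + l = |vy|. The second half of t has length < 2p, so it is a suffix of the trailing a^p b^p and ends in b; the first half is a^(p−j) b^(p−l) a^((j+l)/2), which ends in a because (j+l)/2 ≥ 1. The halves differ, so t ∉ L.

Case 2 (vxy inside B₁A₂, straddling the middle): t = a^p b^(p−j) a^(p−l) b^p with j + l = |vy|. If t = ww, then w is a prefix of t of length ≥ p, so w begins with a^p; and w is a suffix of t of length ≥ p, so w ends with b^p. That forces |w| ≥ 2p, contradicting |w| = |t|/2 ≤ 2p − 1. So t ∉ L.

Case 3 (vxy inside A₂B₂): t = a^p b^p a^(p−j) b^(p−l) with j + l = |vy|. The first half of t is a prefix of a^p b^p, so it begins with a; the second half is b^((j+l)/2) a^(p−j) b^(p−l), which begins with b. The halves differ, so t ∉ L.

In every case uv⁰xy⁰z = uxz ∉ L.

This contradicts the CFL pumping lemma, which requires uv^i xy^i z ∈ L for all i ≥ 0.
Hence L = {ww : w ∈ {a,b}*} is not context-free. ∎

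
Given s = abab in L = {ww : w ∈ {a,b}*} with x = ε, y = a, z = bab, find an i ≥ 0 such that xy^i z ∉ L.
i = 2

xy²z = ε · aa · bab = aabab; aabab has odd length 5, so it cannot be written as ww and is not in L.
(Other choices also work, e.g. i = 0, 3; only i = 1 is guaranteed to stay in L since xy¹z = s.)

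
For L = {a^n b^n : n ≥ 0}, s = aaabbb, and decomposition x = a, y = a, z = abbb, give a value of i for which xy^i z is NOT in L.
i = 2

xy²z = a · aa · abbb = aaaabbb; aaaabbb has 4 a's and 3 b's; 4 ≠ 3, so it is not in L.
(Other choices also work, e.g. i = 0, 3; only i = 1 is guaranteed to stay in L since xy¹z = s.)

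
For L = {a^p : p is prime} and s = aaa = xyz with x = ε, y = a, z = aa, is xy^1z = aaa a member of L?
Yes

xy¹z = ε · a · aa = aaa.
aaa has length 3, which is prime, so it is in L.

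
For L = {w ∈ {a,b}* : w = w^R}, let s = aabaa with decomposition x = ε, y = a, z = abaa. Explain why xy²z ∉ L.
xy²z = aaabaa ∉ L

Pumping with i = 2 replaces y = a by y² = aa:
- Original: s = xyz = aabaa; aabaa reversed is aabaa, the same string, so it is a palindrome and is in L
- Pumped: xy²z = ε · aa · abaa = aaabaa
- aaabaa reversed is aabaaa ≠ aaabaa, so it is not a palindrome and is not in L

The pumping lemma would require xy²z ∈ L, so this decomposition yields a contradiction.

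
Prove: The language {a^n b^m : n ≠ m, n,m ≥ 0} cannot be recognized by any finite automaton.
Assume for contradiction that L is regular, and let p ≥ 1 be the pumping length given by the pumping lemma.
Choose s = a^p b^(p + p!). Then s ∈ L because p ≠ p + p! (as p! ≥ 1), and |s| ≥ p.
By the pumping lemma, s = xyz for some x, y, z with |xy| ≤ p, |y| ≥ 1, and xy^i z ∈ L for every i ≥ 0.
Since |xy| ≤ p and the first p symbols of s are all a's, y = a^k for some k with 1 ≤ k ≤ p.
For every i ≥ 0, xy^i z = a^(p + (i − 1)k) b^(p + p!).

Because 1 ≤ k ≤ p, k divides p!. Let t = p!/k (a positive integer) and take i = t + 1.
Then the number of a's is p + tk = p + p!, which equals the number of b's.
So xy^(t+1) z = a^(p + p!) b^(p + p!) has equally many a's and b's and is NOT in L.

This contradicts the pumping lemma, which requires xy^i z ∈ L for all i ≥ 0.
Hence L = {a^n b^m : n ≠ m, n,m ≥ 0} is not regular. ∎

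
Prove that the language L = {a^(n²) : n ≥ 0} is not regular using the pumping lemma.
Assume for contradiction that L is regular, and let p ≥ 1 be the pumping length given by the pumping lemma.
Choose s = a^(p²). Then s ∈ L and |s| = p² ≥ p.
By the pumping lemma, s = xyz for some x, y, z with |xy| ≤ p, |y| ≥ 1, and xy^i z ∈ L for every i ≥ 0.
Here y = a^k for some k with 1 ≤ k ≤ |xy| ≤ p.

Take i = 2: |xy²z| = p² + k.
Now p² < p² + k ≤ p² + p < p² + 2p + 1 = (p + 1)².
So |xy²z| lies strictly between the consecutive squares p² and (p + 1)², hence is not a perfect square, and xy²z ∉ L.

This contradicts the pumping lemma, which requires xy^i z ∈ L for all i ≥ 0.
Hence L = {a^(n²) : n ≥ 0} is not regular. ∎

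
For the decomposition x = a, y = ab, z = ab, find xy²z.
aababab

Given x = 'a', y = 'ab', z = 'ab' and i = 2:

xy^2z = x + y·y·...·y (2 times) + z
       = 'a' + 'ab'^2 + 'ab'
       = 'a' + 'abab' + 'ab'
       = 'aababab'

The pumped string is 'aababab' with length 7.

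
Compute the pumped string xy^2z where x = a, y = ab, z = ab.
aababab

Given x = 'a', y = 'ab', z = 'ab' and i = 2:

xy^2z = x + y·y·...·y (2 times) + z
       = 'a' + 'ab'^2 + 'ab'
       = 'a' + 'abab' + 'ab'
       = 'aababab'

The pumped string is 'aababab' with length 7.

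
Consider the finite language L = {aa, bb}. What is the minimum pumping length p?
p = 3

For a finite language L, the pumping lemma holds vacuously if p > max|s| for s ∈ L.

The longest string in L = {aa, bb} has length 2.
If p = 3, then no string s ∈ L has |s| ≥ p, so the condition is vacuously true.

The minimum pumping length is p = 3.

Why no smaller p works: for any p ≤ 2, the longest string s ∈ L has |s| = 2 ≥ p, so it would
have to be pumpable; but pumping up (i = 2, 3, ...) produces ever longer strings, which cannot all lie in the
finite language L. So the pumping property fails for every p ≤ 2.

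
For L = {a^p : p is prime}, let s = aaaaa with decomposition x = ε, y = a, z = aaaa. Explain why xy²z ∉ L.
xy²z = aaaaaa ∉ L

Pumping with i = 2 replaces y = a by y² = aa:
- Original: s = xyz = aaaaa; aaaaa has length 5, which is prime, so it is in L
- Pumped: xy²z = ε · aa · aaaa = aaaaaa
- aaaaaa has length 6 = 2 × 3, which is not prime, so it is not in L

The pumping lemma would require xy²z ∈ L, so this decomposition yields a contradiction.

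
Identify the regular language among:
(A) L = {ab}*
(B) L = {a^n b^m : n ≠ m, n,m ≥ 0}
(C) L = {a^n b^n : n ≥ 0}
(A) {ab}*

(A) L = {ab}* is regular.

This can be recognized by a finite automaton (DFA/NFA).
Regular expressions like {ab}* define regular languages.

The other choices are not regular:
- {a^n b^m : n ≠ m, n,m ≥ 0}: After pumping a's, we can make n = m
- {a^n b^n : n ≥ 0}: After pumping, the number of a's and b's become unequal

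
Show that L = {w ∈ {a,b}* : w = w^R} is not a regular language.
Assume for contradiction that L is regular, and let p ≥ 1 be the pumping length given by the pumping lemma.
Choose s = a^p b a^p. Then s ∈ L (it reads the same in both directions) and |s| = 2p + 1 ≥ p.
By the pumping lemma, s = xyz for some x, y, z with |xy| ≤ p, |y| ≥ 1, and xy^i z ∈ L for every i ≥ 0.
Since |xy| ≤ p and the first p symbols of s are all a's, y = a^k for some k with 1 ≤ k ≤ p.

Take i = 0: xy⁰z = a^(p − k) b a^p.
Its reversal is a^p b a^(p − k). These differ because the block of a's before the unique b has length p − k in one and p in the other, and p − k ≠ p since k ≥ 1. So xy⁰z is not a palindrome, i.e. xy⁰z ∉ L.

This contradicts the pumping lemma, which requires xy^i z ∈ L for all i ≥ 0.
Hence L = {w ∈ {a,b}* : w = w^R} is not regular. ∎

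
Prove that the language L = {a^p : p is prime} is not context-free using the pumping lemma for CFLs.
Assume for contradiction that L is context-free, and let p ≥ 1 be the pumping length given by the pumping lemma for CFLs.
Choose a prime q with q ≥ p and let s = a^q. Then s ∈ L and |s| = q ≥ p.
By the CFL pumping lemma, s = uvxyz for some u, v, x, y, z with |vxy| ≤ p, |vy| ≥ 1, and uv^i xy^i z ∈ L for every i ≥ 0.
All symbols are a's, so only lengths matter: let k = |vy|, with 1 ≤ k ≤ p. Then |uv^i xy^i z| = q + (i − 1)k.

Take i = q + 1: the length is q + qk = q(k + 1).
Both factors satisfy q ≥ 2 and k + 1 ≥ 2, so q(k + 1) is composite and uv^(q+1) xy^(q+1) z ∉ L.

This contradicts the CFL pumping lemma, which requires uv^i xy^i z ∈ L for all i ≥ 0.
Hence L = {a^p : p is prime} is not context-free. ∎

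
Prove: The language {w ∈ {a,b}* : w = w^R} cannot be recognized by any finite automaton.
Assume for contradiction that L is regular, and let p ≥ 1 be the pumping length given by the pumping lemma.
Choose s = a^p b a^p. Then s ∈ L (it reads the same in both directions) and |s| = 2p + 1 ≥ p.
By the pumping lemma, s = xyz for some x, y, z with |xy| ≤ p, |y| ≥ 1, and xy^i z ∈ L for every i ≥ 0.
Since |xy| ≤ p and the first p symbols of s are all a's, y = a^k for some k with 1 ≤ k ≤ p.

Take i = 0: xy⁰z = a^(p − k) b a^p.
Its reversal is a^p b a^(p − k). These differ because the block of a's before the unique b has length p − k in one and p in the other, and p − k ≠ p since k ≥ 1. So xy⁰z is not a palindrome, i.e. xy⁰z ∉ L.

This contradicts the pumping lemma, which requires xy^i z ∈ L for all i ≥ 0.
Hence L = {w ∈ {a,b}* : w = w^R} is not regular. ∎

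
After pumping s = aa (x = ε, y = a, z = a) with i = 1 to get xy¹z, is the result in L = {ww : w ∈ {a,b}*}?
Yes

xy¹z = ε · a · a = aa.
aa splits into halves a · a, which are equal, so it is in L (w = a).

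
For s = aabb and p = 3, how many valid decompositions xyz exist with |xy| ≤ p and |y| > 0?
6

For s = 'aabb' with pumping length p = 3:

Constraints: |xy| ≤ 3, |y| > 0

Valid decompositions (|xy| ≤ p, |y| ≥ 1):
  • x='', y='a', z='abb'
  • x='a', y='a', z='bb'
  • x='', y='aa', z='bb'
  • x='aa', y='b', z='b'
  • x='a', y='ab', z='b'
  • x='', y='aab', z='b'

Total count: 6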